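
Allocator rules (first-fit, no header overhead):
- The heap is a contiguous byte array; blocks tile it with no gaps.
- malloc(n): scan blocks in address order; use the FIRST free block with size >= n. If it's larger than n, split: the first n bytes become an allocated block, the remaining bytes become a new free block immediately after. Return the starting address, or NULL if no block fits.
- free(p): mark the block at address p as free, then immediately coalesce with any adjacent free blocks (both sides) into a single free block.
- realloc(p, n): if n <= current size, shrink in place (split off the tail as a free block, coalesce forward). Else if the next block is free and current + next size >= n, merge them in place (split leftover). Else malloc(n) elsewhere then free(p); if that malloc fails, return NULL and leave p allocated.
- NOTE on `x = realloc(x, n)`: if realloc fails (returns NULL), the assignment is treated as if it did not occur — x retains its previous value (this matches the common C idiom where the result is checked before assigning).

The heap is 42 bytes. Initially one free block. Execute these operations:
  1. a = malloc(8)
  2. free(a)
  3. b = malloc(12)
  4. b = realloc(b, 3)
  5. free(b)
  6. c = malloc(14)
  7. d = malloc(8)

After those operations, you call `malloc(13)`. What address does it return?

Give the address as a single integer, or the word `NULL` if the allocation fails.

Op 1: a = malloc(8) -> a = 0; heap: [0-7 ALLOC][8-41 FREE]
Op 2: free(a) -> (freed a); heap: [0-41 FREE]
Op 3: b = malloc(12) -> b = 0; heap: [0-11 ALLOC][12-41 FREE]
Op 4: b = realloc(b, 3) -> b = 0; heap: [0-2 ALLOC][3-41 FREE]
Op 5: free(b) -> (freed b); heap: [0-41 FREE]
Op 6: c = malloc(14) -> c = 0; heap: [0-13 ALLOC][14-41 FREE]
Op 7: d = malloc(8) -> d = 14; heap: [0-13 ALLOC][14-21 ALLOC][22-41 FREE]
malloc(13): first-fit scan over [0-13 ALLOC][14-21 ALLOC][22-41 FREE] -> 22

Answer: 22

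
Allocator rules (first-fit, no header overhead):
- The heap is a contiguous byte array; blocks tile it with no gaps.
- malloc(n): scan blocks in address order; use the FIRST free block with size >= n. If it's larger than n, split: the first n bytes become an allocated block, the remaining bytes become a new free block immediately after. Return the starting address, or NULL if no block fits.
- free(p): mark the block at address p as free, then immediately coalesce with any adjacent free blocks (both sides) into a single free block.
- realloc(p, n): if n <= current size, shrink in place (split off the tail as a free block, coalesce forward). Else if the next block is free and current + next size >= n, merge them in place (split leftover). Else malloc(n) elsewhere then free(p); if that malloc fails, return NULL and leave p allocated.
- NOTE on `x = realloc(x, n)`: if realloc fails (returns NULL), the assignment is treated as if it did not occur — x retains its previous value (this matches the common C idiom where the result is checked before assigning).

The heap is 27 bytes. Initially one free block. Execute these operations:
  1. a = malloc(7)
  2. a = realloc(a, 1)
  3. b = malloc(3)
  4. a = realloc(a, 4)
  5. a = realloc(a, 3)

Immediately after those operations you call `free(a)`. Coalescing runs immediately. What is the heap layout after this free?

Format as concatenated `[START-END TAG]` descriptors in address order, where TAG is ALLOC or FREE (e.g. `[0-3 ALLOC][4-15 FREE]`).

Answer: [0-0 FREE][1-3 ALLOC][4-26 FREE]

Derivation:
Op 1: a = malloc(7) -> a = 0; heap: [0-6 ALLOC][7-26 FREE]
Op 2: a = realloc(a, 1) -> a = 0; heap: [0-0 ALLOC][1-26 FREE]
Op 3: b = malloc(3) -> b = 1; heap: [0-0 ALLOC][1-3 ALLOC][4-26 FREE]
Op 4: a = realloc(a, 4) -> a = 4; heap: [0-0 FREE][1-3 ALLOC][4-7 ALLOC][8-26 FREE]
Op 5: a = realloc(a, 3) -> a = 4; heap: [0-0 FREE][1-3 ALLOC][4-6 ALLOC][7-26 FREE]
free(a): a = 4 -> block [4-6 ALLOC]; mark free, coalesce with adjacent free neighbors -> [0-0 FREE][1-3 ALLOC][4-26 FREE]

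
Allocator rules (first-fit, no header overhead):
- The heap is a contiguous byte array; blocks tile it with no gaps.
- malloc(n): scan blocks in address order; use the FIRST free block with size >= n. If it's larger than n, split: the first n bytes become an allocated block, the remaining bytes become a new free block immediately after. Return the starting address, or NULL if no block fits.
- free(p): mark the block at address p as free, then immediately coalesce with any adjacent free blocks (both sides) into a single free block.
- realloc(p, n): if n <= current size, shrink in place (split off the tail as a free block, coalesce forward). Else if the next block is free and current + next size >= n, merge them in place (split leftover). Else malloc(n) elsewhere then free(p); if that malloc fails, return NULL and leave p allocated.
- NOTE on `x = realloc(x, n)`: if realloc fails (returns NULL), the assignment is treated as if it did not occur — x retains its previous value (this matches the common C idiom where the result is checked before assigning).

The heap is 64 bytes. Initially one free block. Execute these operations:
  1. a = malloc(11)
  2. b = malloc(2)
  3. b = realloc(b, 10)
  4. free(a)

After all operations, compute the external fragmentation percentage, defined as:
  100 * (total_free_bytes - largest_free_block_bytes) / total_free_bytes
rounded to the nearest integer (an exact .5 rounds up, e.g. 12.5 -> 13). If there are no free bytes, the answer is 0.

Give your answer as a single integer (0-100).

Op 1: a = malloc(11) -> a = 0; heap: [0-10 ALLOC][11-63 FREE]
Op 2: b = malloc(2) -> b = 11; heap: [0-10 ALLOC][11-12 ALLOC][13-63 FREE]
Op 3: b = realloc(b, 10) -> b = 11; heap: [0-10 ALLOC][11-20 ALLOC][21-63 FREE]
Op 4: free(a) -> (freed a); heap: [0-10 FREE][11-20 ALLOC][21-63 FREE]
Free blocks: [11 43] total_free=54 largest=43 -> 100*(54-43)/54 = 1100/54 ≈ 20.370 -> rounds to 20

Answer: 20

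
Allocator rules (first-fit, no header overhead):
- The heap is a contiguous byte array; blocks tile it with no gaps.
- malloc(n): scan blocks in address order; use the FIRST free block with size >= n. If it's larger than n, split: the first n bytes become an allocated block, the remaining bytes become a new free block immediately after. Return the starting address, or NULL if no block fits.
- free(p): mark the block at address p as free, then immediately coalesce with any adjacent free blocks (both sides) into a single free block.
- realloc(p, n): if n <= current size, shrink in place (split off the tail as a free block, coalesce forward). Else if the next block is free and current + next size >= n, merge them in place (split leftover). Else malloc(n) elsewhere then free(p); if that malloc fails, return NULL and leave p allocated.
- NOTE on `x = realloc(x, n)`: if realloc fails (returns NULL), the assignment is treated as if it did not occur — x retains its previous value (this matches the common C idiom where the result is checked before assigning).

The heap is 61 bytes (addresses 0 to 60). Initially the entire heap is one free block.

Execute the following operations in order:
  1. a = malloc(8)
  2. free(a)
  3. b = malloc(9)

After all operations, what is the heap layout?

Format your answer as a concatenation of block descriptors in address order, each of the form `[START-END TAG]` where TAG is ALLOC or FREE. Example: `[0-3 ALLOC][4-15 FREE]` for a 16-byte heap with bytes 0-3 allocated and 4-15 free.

Op 1: a = malloc(8) -> a = 0; heap: [0-7 ALLOC][8-60 FREE]
Op 2: free(a) -> (freed a); heap: [0-60 FREE]
Op 3: b = malloc(9) -> b = 0; heap: [0-8 ALLOC][9-60 FREE]

Answer: [0-8 ALLOC][9-60 FREE]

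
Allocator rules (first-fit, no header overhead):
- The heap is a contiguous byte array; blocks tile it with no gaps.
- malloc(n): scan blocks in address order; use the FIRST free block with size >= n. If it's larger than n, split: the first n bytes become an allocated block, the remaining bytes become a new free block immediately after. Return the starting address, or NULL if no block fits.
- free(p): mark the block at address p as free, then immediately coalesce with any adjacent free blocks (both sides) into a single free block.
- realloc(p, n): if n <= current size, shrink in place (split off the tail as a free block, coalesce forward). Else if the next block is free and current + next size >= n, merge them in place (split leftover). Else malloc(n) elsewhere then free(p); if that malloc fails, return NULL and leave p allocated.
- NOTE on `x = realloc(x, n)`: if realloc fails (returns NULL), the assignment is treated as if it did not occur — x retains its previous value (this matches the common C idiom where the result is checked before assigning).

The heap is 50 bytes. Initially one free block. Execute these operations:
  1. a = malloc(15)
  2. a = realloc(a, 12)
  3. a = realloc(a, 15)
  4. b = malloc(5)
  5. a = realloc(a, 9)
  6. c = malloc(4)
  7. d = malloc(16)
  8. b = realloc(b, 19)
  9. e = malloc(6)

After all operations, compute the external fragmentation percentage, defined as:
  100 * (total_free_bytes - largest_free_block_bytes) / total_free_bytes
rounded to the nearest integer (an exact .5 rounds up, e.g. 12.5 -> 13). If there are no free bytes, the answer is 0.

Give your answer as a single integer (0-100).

Op 1: a = malloc(15) -> a = 0; heap: [0-14 ALLOC][15-49 FREE]
Op 2: a = realloc(a, 12) -> a = 0; heap: [0-11 ALLOC][12-49 FREE]
Op 3: a = realloc(a, 15) -> a = 0; heap: [0-14 ALLOC][15-49 FREE]
Op 4: b = malloc(5) -> b = 15; heap: [0-14 ALLOC][15-19 ALLOC][20-49 FREE]
Op 5: a = realloc(a, 9) -> a = 0; heap: [0-8 ALLOC][9-14 FREE][15-19 ALLOC][20-49 FREE]
Op 6: c = malloc(4) -> c = 9; heap: [0-8 ALLOC][9-12 ALLOC][13-14 FREE][15-19 ALLOC][20-49 FREE]
Op 7: d = malloc(16) -> d = 20; heap: [0-8 ALLOC][9-12 ALLOC][13-14 FREE][15-19 ALLOC][20-35 ALLOC][36-49 FREE]
Op 8: b = realloc(b, 19) -> NULL (b unchanged); heap: [0-8 ALLOC][9-12 ALLOC][13-14 FREE][15-19 ALLOC][20-35 ALLOC][36-49 FREE]
Op 9: e = malloc(6) -> e = 36; heap: [0-8 ALLOC][9-12 ALLOC][13-14 FREE][15-19 ALLOC][20-35 ALLOC][36-41 ALLOC][42-49 FREE]
Free blocks: [2 8] total_free=10 largest=8 -> 100*(10-8)/10 = 200/10 = 20

Answer: 20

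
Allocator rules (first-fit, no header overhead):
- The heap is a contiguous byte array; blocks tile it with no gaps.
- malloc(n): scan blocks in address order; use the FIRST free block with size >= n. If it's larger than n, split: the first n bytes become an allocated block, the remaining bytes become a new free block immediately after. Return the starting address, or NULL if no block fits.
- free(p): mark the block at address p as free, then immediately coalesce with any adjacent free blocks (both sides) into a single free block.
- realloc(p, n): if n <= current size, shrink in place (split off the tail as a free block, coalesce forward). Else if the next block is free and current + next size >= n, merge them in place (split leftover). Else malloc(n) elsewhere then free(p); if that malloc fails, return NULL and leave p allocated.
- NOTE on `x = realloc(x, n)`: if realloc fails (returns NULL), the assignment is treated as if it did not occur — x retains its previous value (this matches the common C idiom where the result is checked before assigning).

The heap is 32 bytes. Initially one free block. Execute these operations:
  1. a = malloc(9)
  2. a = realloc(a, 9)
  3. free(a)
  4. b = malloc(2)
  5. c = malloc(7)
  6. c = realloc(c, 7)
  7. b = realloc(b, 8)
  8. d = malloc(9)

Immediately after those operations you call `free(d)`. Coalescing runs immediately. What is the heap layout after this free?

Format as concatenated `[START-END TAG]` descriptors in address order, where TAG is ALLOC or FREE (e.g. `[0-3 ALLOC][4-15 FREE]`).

Answer: [0-1 FREE][2-8 ALLOC][9-16 ALLOC][17-31 FREE]

Derivation:
Op 1: a = malloc(9) -> a = 0; heap: [0-8 ALLOC][9-31 FREE]
Op 2: a = realloc(a, 9) -> a = 0; heap: [0-8 ALLOC][9-31 FREE]
Op 3: free(a) -> (freed a); heap: [0-31 FREE]
Op 4: b = malloc(2) -> b = 0; heap: [0-1 ALLOC][2-31 FREE]
Op 5: c = malloc(7) -> c = 2; heap: [0-1 ALLOC][2-8 ALLOC][9-31 FREE]
Op 6: c = realloc(c, 7) -> c = 2; heap: [0-1 ALLOC][2-8 ALLOC][9-31 FREE]
Op 7: b = realloc(b, 8) -> b = 9; heap: [0-1 FREE][2-8 ALLOC][9-16 ALLOC][17-31 FREE]
Op 8: d = malloc(9) -> d = 17; heap: [0-1 FREE][2-8 ALLOC][9-16 ALLOC][17-25 ALLOC][26-31 FREE]
free(d): d = 17 -> block [17-25 ALLOC]; mark free, coalesce with adjacent free neighbors -> [0-1 FREE][2-8 ALLOC][9-16 ALLOC][17-31 FREE]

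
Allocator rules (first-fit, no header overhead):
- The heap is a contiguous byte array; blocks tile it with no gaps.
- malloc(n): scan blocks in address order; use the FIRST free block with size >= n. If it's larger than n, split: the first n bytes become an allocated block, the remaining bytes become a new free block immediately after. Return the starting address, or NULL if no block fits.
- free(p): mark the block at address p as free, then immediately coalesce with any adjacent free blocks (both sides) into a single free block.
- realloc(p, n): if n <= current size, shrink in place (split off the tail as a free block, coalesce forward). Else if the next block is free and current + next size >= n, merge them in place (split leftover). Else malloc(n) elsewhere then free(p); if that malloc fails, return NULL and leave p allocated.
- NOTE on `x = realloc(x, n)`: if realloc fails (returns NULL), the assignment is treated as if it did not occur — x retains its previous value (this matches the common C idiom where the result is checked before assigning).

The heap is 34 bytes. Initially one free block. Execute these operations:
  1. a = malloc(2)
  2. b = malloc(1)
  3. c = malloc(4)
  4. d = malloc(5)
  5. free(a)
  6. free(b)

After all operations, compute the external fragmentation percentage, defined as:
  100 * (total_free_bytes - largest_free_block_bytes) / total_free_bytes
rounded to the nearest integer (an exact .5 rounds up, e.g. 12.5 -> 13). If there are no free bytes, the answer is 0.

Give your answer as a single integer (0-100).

Answer: 12

Derivation:
Op 1: a = malloc(2) -> a = 0; heap: [0-1 ALLOC][2-33 FREE]
Op 2: b = malloc(1) -> b = 2; heap: [0-1 ALLOC][2-2 ALLOC][3-33 FREE]
Op 3: c = malloc(4) -> c = 3; heap: [0-1 ALLOC][2-2 ALLOC][3-6 ALLOC][7-33 FREE]
Op 4: d = malloc(5) -> d = 7; heap: [0-1 ALLOC][2-2 ALLOC][3-6 ALLOC][7-11 ALLOC][12-33 FREE]
Op 5: free(a) -> (freed a); heap: [0-1 FREE][2-2 ALLOC][3-6 ALLOC][7-11 ALLOC][12-33 FREE]
Op 6: free(b) -> (freed b); heap: [0-2 FREE][3-6 ALLOC][7-11 ALLOC][12-33 FREE]
Free blocks: [3 22] total_free=25 largest=22 -> 100*(25-22)/25 = 300/25 = 12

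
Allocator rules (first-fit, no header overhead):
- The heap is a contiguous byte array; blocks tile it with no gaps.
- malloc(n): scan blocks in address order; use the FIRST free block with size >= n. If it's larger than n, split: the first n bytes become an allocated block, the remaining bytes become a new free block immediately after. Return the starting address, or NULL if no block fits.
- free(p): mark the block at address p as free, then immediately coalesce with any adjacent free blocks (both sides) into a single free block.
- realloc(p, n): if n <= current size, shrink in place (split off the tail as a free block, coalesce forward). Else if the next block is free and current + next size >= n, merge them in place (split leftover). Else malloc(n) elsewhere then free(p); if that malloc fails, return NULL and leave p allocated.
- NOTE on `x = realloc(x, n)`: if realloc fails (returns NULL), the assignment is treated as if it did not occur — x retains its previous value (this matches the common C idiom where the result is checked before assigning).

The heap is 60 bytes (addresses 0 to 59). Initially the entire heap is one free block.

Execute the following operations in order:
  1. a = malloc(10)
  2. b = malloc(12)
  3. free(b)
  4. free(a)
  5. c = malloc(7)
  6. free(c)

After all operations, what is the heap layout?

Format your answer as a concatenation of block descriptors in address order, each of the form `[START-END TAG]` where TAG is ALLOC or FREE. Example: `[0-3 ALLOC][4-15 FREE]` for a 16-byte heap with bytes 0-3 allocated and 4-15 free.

Answer: [0-59 FREE]

Derivation:
Op 1: a = malloc(10) -> a = 0; heap: [0-9 ALLOC][10-59 FREE]
Op 2: b = malloc(12) -> b = 10; heap: [0-9 ALLOC][10-21 ALLOC][22-59 FREE]
Op 3: free(b) -> (freed b); heap: [0-9 ALLOC][10-59 FREE]
Op 4: free(a) -> (freed a); heap: [0-59 FREE]
Op 5: c = malloc(7) -> c = 0; heap: [0-6 ALLOC][7-59 FREE]
Op 6: free(c) -> (freed c); heap: [0-59 FREE]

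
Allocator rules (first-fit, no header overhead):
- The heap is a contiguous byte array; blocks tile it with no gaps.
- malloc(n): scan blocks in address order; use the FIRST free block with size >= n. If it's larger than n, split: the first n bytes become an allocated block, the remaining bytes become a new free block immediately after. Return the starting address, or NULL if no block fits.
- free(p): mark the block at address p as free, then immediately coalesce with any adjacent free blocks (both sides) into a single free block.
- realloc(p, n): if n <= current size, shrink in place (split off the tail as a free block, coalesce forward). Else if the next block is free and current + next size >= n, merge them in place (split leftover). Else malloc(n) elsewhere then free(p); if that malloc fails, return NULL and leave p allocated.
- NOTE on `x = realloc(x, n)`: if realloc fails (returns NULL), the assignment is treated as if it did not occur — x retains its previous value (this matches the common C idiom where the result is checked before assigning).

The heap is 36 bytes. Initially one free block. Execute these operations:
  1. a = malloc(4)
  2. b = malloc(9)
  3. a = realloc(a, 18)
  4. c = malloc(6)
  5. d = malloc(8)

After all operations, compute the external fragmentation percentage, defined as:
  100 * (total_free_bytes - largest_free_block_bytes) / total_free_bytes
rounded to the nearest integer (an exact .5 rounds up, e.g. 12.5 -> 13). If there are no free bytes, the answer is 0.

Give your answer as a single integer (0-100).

Answer: 44

Derivation:
Op 1: a = malloc(4) -> a = 0; heap: [0-3 ALLOC][4-35 FREE]
Op 2: b = malloc(9) -> b = 4; heap: [0-3 ALLOC][4-12 ALLOC][13-35 FREE]
Op 3: a = realloc(a, 18) -> a = 13; heap: [0-3 FREE][4-12 ALLOC][13-30 ALLOC][31-35 FREE]
Op 4: c = malloc(6) -> c = NULL; heap: [0-3 FREE][4-12 ALLOC][13-30 ALLOC][31-35 FREE]
Op 5: d = malloc(8) -> d = NULL; heap: [0-3 FREE][4-12 ALLOC][13-30 ALLOC][31-35 FREE]
Free blocks: [4 5] total_free=9 largest=5 -> 100*(9-5)/9 = 400/9 ≈ 44.444 -> rounds to 44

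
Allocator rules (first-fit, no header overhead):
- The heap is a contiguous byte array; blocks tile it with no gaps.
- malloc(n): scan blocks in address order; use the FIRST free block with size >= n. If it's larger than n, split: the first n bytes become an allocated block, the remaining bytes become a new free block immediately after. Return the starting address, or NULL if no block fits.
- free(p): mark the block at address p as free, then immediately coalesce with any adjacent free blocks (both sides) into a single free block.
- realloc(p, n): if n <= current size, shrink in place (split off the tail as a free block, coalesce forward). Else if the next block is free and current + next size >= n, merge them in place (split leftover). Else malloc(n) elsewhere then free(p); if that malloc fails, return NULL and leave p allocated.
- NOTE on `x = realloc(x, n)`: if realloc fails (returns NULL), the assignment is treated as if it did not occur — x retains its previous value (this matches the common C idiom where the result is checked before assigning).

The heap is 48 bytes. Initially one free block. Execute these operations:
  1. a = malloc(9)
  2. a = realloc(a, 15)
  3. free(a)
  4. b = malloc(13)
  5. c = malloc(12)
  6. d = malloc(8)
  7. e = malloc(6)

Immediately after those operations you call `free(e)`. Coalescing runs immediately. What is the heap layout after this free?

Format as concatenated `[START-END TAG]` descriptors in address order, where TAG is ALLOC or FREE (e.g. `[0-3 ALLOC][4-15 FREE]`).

Answer: [0-12 ALLOC][13-24 ALLOC][25-32 ALLOC][33-47 FREE]

Derivation:
Op 1: a = malloc(9) -> a = 0; heap: [0-8 ALLOC][9-47 FREE]
Op 2: a = realloc(a, 15) -> a = 0; heap: [0-14 ALLOC][15-47 FREE]
Op 3: free(a) -> (freed a); heap: [0-47 FREE]
Op 4: b = malloc(13) -> b = 0; heap: [0-12 ALLOC][13-47 FREE]
Op 5: c = malloc(12) -> c = 13; heap: [0-12 ALLOC][13-24 ALLOC][25-47 FREE]
Op 6: d = malloc(8) -> d = 25; heap: [0-12 ALLOC][13-24 ALLOC][25-32 ALLOC][33-47 FREE]
Op 7: e = malloc(6) -> e = 33; heap: [0-12 ALLOC][13-24 ALLOC][25-32 ALLOC][33-38 ALLOC][39-47 FREE]
free(e): e = 33 -> block [33-38 ALLOC]; mark free, coalesce with adjacent free neighbors -> [0-12 ALLOC][13-24 ALLOC][25-32 ALLOC][33-47 FREE]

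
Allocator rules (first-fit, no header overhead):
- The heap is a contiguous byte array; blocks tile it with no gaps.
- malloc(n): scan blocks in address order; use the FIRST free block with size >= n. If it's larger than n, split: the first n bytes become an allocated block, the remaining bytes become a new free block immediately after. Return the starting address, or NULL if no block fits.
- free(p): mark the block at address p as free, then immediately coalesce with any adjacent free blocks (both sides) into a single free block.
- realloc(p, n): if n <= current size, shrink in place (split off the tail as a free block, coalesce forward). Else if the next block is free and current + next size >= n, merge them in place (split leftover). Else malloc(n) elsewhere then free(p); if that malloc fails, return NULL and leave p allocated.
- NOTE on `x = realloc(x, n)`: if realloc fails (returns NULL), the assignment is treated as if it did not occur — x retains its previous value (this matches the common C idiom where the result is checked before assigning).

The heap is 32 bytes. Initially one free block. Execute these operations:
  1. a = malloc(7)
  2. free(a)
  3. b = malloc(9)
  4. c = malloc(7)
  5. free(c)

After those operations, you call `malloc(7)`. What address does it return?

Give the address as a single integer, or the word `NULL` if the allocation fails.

Op 1: a = malloc(7) -> a = 0; heap: [0-6 ALLOC][7-31 FREE]
Op 2: free(a) -> (freed a); heap: [0-31 FREE]
Op 3: b = malloc(9) -> b = 0; heap: [0-8 ALLOC][9-31 FREE]
Op 4: c = malloc(7) -> c = 9; heap: [0-8 ALLOC][9-15 ALLOC][16-31 FREE]
Op 5: free(c) -> (freed c); heap: [0-8 ALLOC][9-31 FREE]
malloc(7): first-fit scan over [0-8 ALLOC][9-31 FREE] -> 9

Answer: 9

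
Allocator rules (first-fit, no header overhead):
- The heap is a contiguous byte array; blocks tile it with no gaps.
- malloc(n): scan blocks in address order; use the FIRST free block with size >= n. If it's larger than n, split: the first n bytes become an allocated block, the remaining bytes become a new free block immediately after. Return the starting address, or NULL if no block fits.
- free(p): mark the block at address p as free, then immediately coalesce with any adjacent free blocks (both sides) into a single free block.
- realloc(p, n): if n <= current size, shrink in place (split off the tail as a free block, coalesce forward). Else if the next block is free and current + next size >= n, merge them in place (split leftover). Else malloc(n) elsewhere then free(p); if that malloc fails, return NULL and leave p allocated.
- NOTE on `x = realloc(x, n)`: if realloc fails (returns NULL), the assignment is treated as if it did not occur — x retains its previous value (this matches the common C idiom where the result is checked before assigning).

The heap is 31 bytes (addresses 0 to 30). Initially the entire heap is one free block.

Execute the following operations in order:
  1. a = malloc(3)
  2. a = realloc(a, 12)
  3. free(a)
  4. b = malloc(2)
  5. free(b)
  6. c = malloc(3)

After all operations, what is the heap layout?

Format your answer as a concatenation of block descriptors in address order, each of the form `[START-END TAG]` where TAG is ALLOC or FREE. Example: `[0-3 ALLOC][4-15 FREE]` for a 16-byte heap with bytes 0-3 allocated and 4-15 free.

Op 1: a = malloc(3) -> a = 0; heap: [0-2 ALLOC][3-30 FREE]
Op 2: a = realloc(a, 12) -> a = 0; heap: [0-11 ALLOC][12-30 FREE]
Op 3: free(a) -> (freed a); heap: [0-30 FREE]
Op 4: b = malloc(2) -> b = 0; heap: [0-1 ALLOC][2-30 FREE]
Op 5: free(b) -> (freed b); heap: [0-30 FREE]
Op 6: c = malloc(3) -> c = 0; heap: [0-2 ALLOC][3-30 FREE]

Answer: [0-2 ALLOC][3-30 FREE]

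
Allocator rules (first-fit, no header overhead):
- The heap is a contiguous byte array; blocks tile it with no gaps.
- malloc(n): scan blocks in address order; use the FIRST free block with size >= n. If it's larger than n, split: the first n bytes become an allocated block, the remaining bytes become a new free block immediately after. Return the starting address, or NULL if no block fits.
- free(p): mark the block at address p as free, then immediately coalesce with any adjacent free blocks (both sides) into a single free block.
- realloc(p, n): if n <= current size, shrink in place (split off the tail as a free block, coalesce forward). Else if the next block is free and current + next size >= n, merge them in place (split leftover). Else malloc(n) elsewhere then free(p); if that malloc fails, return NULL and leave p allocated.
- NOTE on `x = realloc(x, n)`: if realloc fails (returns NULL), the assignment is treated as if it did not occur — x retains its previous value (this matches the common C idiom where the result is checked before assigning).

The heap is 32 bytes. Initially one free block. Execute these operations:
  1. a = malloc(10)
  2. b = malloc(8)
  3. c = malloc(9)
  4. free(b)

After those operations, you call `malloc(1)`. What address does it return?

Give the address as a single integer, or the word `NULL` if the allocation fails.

Op 1: a = malloc(10) -> a = 0; heap: [0-9 ALLOC][10-31 FREE]
Op 2: b = malloc(8) -> b = 10; heap: [0-9 ALLOC][10-17 ALLOC][18-31 FREE]
Op 3: c = malloc(9) -> c = 18; heap: [0-9 ALLOC][10-17 ALLOC][18-26 ALLOC][27-31 FREE]
Op 4: free(b) -> (freed b); heap: [0-9 ALLOC][10-17 FREE][18-26 ALLOC][27-31 FREE]
malloc(1): first-fit scan over [0-9 ALLOC][10-17 FREE][18-26 ALLOC][27-31 FREE] -> 10

Answer: 10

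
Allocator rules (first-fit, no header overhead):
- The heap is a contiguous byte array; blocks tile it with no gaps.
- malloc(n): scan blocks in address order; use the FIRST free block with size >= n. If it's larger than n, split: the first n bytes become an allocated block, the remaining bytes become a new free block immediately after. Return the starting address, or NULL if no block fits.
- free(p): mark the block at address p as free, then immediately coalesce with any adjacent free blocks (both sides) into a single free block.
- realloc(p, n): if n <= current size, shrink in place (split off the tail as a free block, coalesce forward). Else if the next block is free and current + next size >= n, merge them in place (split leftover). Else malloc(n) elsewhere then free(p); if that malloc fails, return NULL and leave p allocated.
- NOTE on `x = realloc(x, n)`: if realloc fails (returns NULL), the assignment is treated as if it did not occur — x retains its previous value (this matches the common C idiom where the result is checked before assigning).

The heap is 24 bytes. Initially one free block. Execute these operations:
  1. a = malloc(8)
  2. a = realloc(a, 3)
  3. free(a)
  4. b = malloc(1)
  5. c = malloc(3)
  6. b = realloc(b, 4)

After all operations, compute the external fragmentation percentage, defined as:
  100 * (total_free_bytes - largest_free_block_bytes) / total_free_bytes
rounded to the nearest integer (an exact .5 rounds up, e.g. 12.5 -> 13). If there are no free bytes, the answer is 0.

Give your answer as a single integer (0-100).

Answer: 6

Derivation:
Op 1: a = malloc(8) -> a = 0; heap: [0-7 ALLOC][8-23 FREE]
Op 2: a = realloc(a, 3) -> a = 0; heap: [0-2 ALLOC][3-23 FREE]
Op 3: free(a) -> (freed a); heap: [0-23 FREE]
Op 4: b = malloc(1) -> b = 0; heap: [0-0 ALLOC][1-23 FREE]
Op 5: c = malloc(3) -> c = 1; heap: [0-0 ALLOC][1-3 ALLOC][4-23 FREE]
Op 6: b = realloc(b, 4) -> b = 4; heap: [0-0 FREE][1-3 ALLOC][4-7 ALLOC][8-23 FREE]
Free blocks: [1 16] total_free=17 largest=16 -> 100*(17-16)/17 = 100/17 ≈ 5.882 -> rounds to 6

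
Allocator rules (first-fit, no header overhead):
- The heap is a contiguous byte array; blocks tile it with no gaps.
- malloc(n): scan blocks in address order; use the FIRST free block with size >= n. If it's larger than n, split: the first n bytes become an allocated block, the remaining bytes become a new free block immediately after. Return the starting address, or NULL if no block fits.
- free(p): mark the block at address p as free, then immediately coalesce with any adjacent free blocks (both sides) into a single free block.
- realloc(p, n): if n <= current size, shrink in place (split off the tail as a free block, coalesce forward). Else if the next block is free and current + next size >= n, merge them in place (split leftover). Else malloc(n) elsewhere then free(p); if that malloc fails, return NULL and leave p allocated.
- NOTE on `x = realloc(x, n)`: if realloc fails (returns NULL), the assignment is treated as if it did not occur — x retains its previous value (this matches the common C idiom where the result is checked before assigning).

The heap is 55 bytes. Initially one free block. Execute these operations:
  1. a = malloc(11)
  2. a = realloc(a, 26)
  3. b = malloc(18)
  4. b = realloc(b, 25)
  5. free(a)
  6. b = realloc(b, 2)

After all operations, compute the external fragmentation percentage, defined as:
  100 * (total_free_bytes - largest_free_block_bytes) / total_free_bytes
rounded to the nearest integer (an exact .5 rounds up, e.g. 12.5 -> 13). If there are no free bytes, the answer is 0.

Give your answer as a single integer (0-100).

Op 1: a = malloc(11) -> a = 0; heap: [0-10 ALLOC][11-54 FREE]
Op 2: a = realloc(a, 26) -> a = 0; heap: [0-25 ALLOC][26-54 FREE]
Op 3: b = malloc(18) -> b = 26; heap: [0-25 ALLOC][26-43 ALLOC][44-54 FREE]
Op 4: b = realloc(b, 25) -> b = 26; heap: [0-25 ALLOC][26-50 ALLOC][51-54 FREE]
Op 5: free(a) -> (freed a); heap: [0-25 FREE][26-50 ALLOC][51-54 FREE]
Op 6: b = realloc(b, 2) -> b = 26; heap: [0-25 FREE][26-27 ALLOC][28-54 FREE]
Free blocks: [26 27] total_free=53 largest=27 -> 100*(53-27)/53 = 2600/53 ≈ 49.057 -> rounds to 49

Answer: 49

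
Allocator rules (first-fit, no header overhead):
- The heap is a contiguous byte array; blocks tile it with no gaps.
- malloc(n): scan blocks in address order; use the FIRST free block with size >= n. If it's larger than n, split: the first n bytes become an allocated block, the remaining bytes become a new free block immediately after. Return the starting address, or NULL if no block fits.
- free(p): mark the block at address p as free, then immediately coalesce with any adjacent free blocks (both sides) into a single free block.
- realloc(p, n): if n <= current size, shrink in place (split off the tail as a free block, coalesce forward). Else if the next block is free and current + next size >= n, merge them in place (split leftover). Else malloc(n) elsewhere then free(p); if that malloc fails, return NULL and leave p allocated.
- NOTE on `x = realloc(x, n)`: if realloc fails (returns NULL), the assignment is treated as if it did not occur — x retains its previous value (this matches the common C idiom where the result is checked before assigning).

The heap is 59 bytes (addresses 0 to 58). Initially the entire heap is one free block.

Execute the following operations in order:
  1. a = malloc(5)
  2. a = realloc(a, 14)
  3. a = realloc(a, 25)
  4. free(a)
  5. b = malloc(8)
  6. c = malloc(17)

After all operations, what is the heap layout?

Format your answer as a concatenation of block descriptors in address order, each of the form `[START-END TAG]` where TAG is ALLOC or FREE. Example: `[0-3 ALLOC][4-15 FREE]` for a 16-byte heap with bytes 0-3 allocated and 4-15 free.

Answer: [0-7 ALLOC][8-24 ALLOC][25-58 FREE]

Derivation:
Op 1: a = malloc(5) -> a = 0; heap: [0-4 ALLOC][5-58 FREE]
Op 2: a = realloc(a, 14) -> a = 0; heap: [0-13 ALLOC][14-58 FREE]
Op 3: a = realloc(a, 25) -> a = 0; heap: [0-24 ALLOC][25-58 FREE]
Op 4: free(a) -> (freed a); heap: [0-58 FREE]
Op 5: b = malloc(8) -> b = 0; heap: [0-7 ALLOC][8-58 FREE]
Op 6: c = malloc(17) -> c = 8; heap: [0-7 ALLOC][8-24 ALLOC][25-58 FREE]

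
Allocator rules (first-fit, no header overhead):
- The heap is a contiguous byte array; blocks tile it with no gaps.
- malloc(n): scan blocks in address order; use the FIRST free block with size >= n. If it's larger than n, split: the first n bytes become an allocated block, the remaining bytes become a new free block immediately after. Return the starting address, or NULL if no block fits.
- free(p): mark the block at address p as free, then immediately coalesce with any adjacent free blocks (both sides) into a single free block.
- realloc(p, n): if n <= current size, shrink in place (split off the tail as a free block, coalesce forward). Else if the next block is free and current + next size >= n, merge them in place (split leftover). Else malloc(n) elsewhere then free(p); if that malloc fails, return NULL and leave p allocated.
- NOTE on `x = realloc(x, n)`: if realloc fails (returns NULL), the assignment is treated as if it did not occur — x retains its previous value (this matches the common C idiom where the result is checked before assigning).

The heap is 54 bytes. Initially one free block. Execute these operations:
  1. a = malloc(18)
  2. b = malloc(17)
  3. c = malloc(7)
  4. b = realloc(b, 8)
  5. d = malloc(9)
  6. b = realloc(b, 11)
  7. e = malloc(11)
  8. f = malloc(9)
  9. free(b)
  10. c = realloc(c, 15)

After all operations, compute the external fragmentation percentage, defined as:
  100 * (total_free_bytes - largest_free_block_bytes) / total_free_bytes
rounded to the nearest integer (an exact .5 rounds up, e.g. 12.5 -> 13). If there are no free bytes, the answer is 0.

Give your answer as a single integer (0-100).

Op 1: a = malloc(18) -> a = 0; heap: [0-17 ALLOC][18-53 FREE]
Op 2: b = malloc(17) -> b = 18; heap: [0-17 ALLOC][18-34 ALLOC][35-53 FREE]
Op 3: c = malloc(7) -> c = 35; heap: [0-17 ALLOC][18-34 ALLOC][35-41 ALLOC][42-53 FREE]
Op 4: b = realloc(b, 8) -> b = 18; heap: [0-17 ALLOC][18-25 ALLOC][26-34 FREE][35-41 ALLOC][42-53 FREE]
Op 5: d = malloc(9) -> d = 26; heap: [0-17 ALLOC][18-25 ALLOC][26-34 ALLOC][35-41 ALLOC][42-53 FREE]
Op 6: b = realloc(b, 11) -> b = 42; heap: [0-17 ALLOC][18-25 FREE][26-34 ALLOC][35-41 ALLOC][42-52 ALLOC][53-53 FREE]
Op 7: e = malloc(11) -> e = NULL; heap: [0-17 ALLOC][18-25 FREE][26-34 ALLOC][35-41 ALLOC][42-52 ALLOC][53-53 FREE]
Op 8: f = malloc(9) -> f = NULL; heap: [0-17 ALLOC][18-25 FREE][26-34 ALLOC][35-41 ALLOC][42-52 ALLOC][53-53 FREE]
Op 9: free(b) -> (freed b); heap: [0-17 ALLOC][18-25 FREE][26-34 ALLOC][35-41 ALLOC][42-53 FREE]
Op 10: c = realloc(c, 15) -> c = 35; heap: [0-17 ALLOC][18-25 FREE][26-34 ALLOC][35-49 ALLOC][50-53 FREE]
Free blocks: [8 4] total_free=12 largest=8 -> 100*(12-8)/12 = 400/12 ≈ 33.333 -> rounds to 33

Answer: 33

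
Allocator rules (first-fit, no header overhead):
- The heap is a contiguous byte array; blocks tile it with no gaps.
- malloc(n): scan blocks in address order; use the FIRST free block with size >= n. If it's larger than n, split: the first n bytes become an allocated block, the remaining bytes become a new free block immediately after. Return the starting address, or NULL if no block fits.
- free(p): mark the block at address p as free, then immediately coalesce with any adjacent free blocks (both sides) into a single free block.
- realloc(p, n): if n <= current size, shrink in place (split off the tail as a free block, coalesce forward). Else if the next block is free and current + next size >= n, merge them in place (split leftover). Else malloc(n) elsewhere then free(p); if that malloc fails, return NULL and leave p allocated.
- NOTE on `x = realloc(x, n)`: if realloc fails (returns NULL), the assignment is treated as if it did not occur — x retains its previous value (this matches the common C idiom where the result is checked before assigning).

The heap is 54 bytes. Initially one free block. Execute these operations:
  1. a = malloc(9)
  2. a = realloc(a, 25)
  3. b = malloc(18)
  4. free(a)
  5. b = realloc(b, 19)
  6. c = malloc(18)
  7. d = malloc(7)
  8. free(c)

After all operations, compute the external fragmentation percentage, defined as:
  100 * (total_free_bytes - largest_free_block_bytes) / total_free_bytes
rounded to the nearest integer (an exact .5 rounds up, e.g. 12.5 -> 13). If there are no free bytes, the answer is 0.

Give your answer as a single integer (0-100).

Answer: 36

Derivation:
Op 1: a = malloc(9) -> a = 0; heap: [0-8 ALLOC][9-53 FREE]
Op 2: a = realloc(a, 25) -> a = 0; heap: [0-24 ALLOC][25-53 FREE]
Op 3: b = malloc(18) -> b = 25; heap: [0-24 ALLOC][25-42 ALLOC][43-53 FREE]
Op 4: free(a) -> (freed a); heap: [0-24 FREE][25-42 ALLOC][43-53 FREE]
Op 5: b = realloc(b, 19) -> b = 25; heap: [0-24 FREE][25-43 ALLOC][44-53 FREE]
Op 6: c = malloc(18) -> c = 0; heap: [0-17 ALLOC][18-24 FREE][25-43 ALLOC][44-53 FREE]
Op 7: d = malloc(7) -> d = 18; heap: [0-17 ALLOC][18-24 ALLOC][25-43 ALLOC][44-53 FREE]
Op 8: free(c) -> (freed c); heap: [0-17 FREE][18-24 ALLOC][25-43 ALLOC][44-53 FREE]
Free blocks: [18 10] total_free=28 largest=18 -> 100*(28-18)/28 = 1000/28 ≈ 35.714 -> rounds to 36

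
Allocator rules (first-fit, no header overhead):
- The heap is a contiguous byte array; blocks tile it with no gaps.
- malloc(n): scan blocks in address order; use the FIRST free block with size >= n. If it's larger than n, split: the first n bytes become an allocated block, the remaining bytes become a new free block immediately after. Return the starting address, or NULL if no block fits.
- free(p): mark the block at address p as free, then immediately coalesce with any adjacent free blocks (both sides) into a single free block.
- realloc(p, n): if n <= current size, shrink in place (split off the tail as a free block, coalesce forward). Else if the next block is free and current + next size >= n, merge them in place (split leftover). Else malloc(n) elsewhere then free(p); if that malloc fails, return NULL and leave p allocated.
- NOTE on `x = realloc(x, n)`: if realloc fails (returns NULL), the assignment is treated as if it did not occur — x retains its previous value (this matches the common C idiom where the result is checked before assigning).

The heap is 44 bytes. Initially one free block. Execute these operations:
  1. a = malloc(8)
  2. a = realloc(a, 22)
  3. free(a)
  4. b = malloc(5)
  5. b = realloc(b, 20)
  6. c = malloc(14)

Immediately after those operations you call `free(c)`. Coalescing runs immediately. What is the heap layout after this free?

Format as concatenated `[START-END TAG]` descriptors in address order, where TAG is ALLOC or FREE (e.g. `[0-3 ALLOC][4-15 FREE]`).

Answer: [0-19 ALLOC][20-43 FREE]

Derivation:
Op 1: a = malloc(8) -> a = 0; heap: [0-7 ALLOC][8-43 FREE]
Op 2: a = realloc(a, 22) -> a = 0; heap: [0-21 ALLOC][22-43 FREE]
Op 3: free(a) -> (freed a); heap: [0-43 FREE]
Op 4: b = malloc(5) -> b = 0; heap: [0-4 ALLOC][5-43 FREE]
Op 5: b = realloc(b, 20) -> b = 0; heap: [0-19 ALLOC][20-43 FREE]
Op 6: c = malloc(14) -> c = 20; heap: [0-19 ALLOC][20-33 ALLOC][34-43 FREE]
free(c): c = 20 -> block [20-33 ALLOC]; mark free, coalesce with adjacent free neighbors -> [0-19 ALLOC][20-43 FREE]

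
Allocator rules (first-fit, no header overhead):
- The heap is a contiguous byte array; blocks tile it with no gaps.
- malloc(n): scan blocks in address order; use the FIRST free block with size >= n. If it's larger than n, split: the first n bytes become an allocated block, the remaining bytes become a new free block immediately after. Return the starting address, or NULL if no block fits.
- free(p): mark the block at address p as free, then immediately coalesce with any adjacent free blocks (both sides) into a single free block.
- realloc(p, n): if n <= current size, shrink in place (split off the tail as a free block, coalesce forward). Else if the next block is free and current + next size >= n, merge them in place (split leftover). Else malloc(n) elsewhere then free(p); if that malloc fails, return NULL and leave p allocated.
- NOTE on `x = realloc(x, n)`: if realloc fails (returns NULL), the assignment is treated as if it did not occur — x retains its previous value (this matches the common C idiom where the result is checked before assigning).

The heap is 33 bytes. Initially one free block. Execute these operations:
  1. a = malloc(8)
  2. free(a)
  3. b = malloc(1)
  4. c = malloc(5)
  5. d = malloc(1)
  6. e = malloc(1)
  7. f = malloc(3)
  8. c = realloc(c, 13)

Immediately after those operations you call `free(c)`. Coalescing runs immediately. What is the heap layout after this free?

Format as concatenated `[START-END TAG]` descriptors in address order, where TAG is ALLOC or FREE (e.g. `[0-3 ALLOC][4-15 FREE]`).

Op 1: a = malloc(8) -> a = 0; heap: [0-7 ALLOC][8-32 FREE]
Op 2: free(a) -> (freed a); heap: [0-32 FREE]
Op 3: b = malloc(1) -> b = 0; heap: [0-0 ALLOC][1-32 FREE]
Op 4: c = malloc(5) -> c = 1; heap: [0-0 ALLOC][1-5 ALLOC][6-32 FREE]
Op 5: d = malloc(1) -> d = 6; heap: [0-0 ALLOC][1-5 ALLOC][6-6 ALLOC][7-32 FREE]
Op 6: e = malloc(1) -> e = 7; heap: [0-0 ALLOC][1-5 ALLOC][6-6 ALLOC][7-7 ALLOC][8-32 FREE]
Op 7: f = malloc(3) -> f = 8; heap: [0-0 ALLOC][1-5 ALLOC][6-6 ALLOC][7-7 ALLOC][8-10 ALLOC][11-32 FREE]
Op 8: c = realloc(c, 13) -> c = 11; heap: [0-0 ALLOC][1-5 FREE][6-6 ALLOC][7-7 ALLOC][8-10 ALLOC][11-23 ALLOC][24-32 FREE]
free(c): c = 11 -> block [11-23 ALLOC]; mark free, coalesce with adjacent free neighbors -> [0-0 ALLOC][1-5 FREE][6-6 ALLOC][7-7 ALLOC][8-10 ALLOC][11-32 FREE]

Answer: [0-0 ALLOC][1-5 FREE][6-6 ALLOC][7-7 ALLOC][8-10 ALLOC][11-32 FREE]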